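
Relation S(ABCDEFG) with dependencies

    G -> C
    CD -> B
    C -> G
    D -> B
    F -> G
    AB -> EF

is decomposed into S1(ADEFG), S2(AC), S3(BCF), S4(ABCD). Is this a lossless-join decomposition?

Yes

Chase test. Columns are ABCDEFG; row i has aⱼ where attribute j ∈ Si, else bᵢⱼ.
Initial tableau (one row per fragment):
  row 1: a1 b12 b13 a4 a5 a6 a7
  row 2: a1 b22 a3 b24 b25 b26 b27
  row 3: b31 a2 a3 b34 b35 a6 b37
  row 4: a1 a2 a3 a4 b45 b46 b47
Rows 2 and 3 agree on C; apply C→G and equate their G entries.
Rows 2 and 4 agree on C; apply C→G and equate their G entries.
Rows 1 and 4 agree on D; apply D→B and equate their B entries.
Rows 1 and 3 agree on F; apply F→G and equate their G entries.
Rows 1 and 4 agree on AB; apply AB→EF and equate their EF entries.
Rows 1 and 2 agree on G; apply G→C and equate their C entries.
Row 1 is now all distinguished symbols — the join is lossless.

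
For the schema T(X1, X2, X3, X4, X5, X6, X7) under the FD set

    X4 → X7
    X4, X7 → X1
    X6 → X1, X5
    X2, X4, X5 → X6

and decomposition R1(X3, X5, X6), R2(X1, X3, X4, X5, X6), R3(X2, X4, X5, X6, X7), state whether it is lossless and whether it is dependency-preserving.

lossy but dependency-preserving

Lossless test (chase): Rows 2 and 3 agree on X4; apply X4→X7 and equate their X7 entries. Rows 2 and 3 agree on X4, X7; apply X4, X7→X1 and equate their X1 entries. Rows 1 and 2 agree on X6; apply X6→X1, X5 and equate their X1, X5 entries. No row becomes fully distinguished — the join is lossy.
Dependency preservation: X4, X7 → X1 is not contained in any single fragment, but the restricted closure of its left-hand side across the fragments still reaches the right-hand side; the remaining FDs each lie inside some fragment. All dependencies are preserved.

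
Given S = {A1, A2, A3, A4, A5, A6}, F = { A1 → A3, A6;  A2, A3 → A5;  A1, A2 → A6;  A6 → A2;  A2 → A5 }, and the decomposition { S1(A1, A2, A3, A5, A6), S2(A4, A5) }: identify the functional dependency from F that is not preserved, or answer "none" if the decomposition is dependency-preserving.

none

A1 → A3, A6 lies within S1.
A2, A3 → A5 lies within S1.
A1, A2 → A6 lies within S1.
A6 → A2 lies within S1.
A2 → A5 lies within S1.
Every dependency is enforceable on the fragments, so the decomposition is dependency-preserving.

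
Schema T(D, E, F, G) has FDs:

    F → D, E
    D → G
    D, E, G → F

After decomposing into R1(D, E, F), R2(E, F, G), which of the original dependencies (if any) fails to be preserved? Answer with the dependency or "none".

Check D → G: no single fragment contains all of {D, G}, and the restricted closure of {D} across the fragments never reaches {G}.
F → D, E is preserved.
D, E, G → F is preserved.

D → G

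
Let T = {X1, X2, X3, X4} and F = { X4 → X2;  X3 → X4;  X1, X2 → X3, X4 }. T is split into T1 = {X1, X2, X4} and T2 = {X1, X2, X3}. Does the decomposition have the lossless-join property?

Common attributes: T1 ∩ T2 = {X1, X2}.
Closure of {X1, X2}: X1, X2 → X3, X4 applies, adding X3, X4. So (X1, X2)⁺ = {X1, X2, X3, X4}.
This closure contains every attribute of T1, so T1 ∩ T2 → T1. The join is lossless.

Yes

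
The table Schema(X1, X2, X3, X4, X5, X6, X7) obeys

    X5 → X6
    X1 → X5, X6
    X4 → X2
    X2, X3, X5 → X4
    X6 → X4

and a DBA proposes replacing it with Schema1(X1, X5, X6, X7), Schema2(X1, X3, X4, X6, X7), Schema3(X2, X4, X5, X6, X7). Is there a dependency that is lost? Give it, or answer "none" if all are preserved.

none

X5 → X6 lies within Schema1.
X1 → X5, X6 lies within Schema1.
X4 → X2 lies within Schema3.
X2, X3, X5 → X4: restricted closure across fragments reaches X4.
X6 → X4 lies within Schema2.
Every dependency is enforceable on the fragments, so the decomposition is dependency-preserving.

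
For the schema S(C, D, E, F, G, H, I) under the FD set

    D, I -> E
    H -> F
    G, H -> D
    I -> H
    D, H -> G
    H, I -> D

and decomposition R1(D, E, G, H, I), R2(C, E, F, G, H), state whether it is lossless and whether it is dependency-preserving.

lossy but dependency-preserving

Lossless test: (E, G, H)⁺ = {D, E, F, G, H}, which is a superkey of neither fragment — lossy.
Dependency preservation: every FD's attributes lie within a single fragment, so each can be enforced locally — preserved.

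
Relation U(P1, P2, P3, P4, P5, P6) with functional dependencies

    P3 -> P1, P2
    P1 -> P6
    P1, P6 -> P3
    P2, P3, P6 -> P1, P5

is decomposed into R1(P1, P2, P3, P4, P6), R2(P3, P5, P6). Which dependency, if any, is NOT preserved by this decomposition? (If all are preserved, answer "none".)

P3 → P1, P2 lies within R1.
P1 → P6 lies within R1.
P1, P6 → P3 lies within R1.
P2, P3, P6 → P1, P5: restricted closure across fragments reaches P1, P5.
Every dependency is enforceable on the fragments, so the decomposition is dependency-preserving.

none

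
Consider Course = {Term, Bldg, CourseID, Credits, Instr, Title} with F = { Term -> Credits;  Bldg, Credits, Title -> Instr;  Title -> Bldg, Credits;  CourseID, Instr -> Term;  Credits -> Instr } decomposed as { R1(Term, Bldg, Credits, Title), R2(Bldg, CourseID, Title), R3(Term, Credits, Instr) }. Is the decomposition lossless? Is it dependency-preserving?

Lossless test (chase): Rows 1 and 2 agree on Title; apply Title→Bldg, Credits and equate their Bldg, Credits entries. Rows 1 and 2 agree on Credits; apply Credits→Instr and equate their Instr entries. Rows 1 and 3 agree on Credits; apply Credits→Instr and equate their Instr entries. No row becomes fully distinguished — the join is lossy.
Dependency preservation: the restricted closure of {CourseID, Instr} across the fragments never reaches {Term}, so CourseID, Instr → Term cannot be enforced without a join — not preserved.

lossy and not dependency-preserving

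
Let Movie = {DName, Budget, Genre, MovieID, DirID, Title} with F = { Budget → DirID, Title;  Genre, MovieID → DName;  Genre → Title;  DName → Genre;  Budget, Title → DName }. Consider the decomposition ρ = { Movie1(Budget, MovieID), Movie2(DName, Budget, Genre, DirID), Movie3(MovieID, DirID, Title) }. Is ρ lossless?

No

Chase test. Columns are DName, Budget, Genre, MovieID, DirID, Title; row i has aⱼ where attribute j ∈ Moviei, else bᵢⱼ.
Initial tableau (one row per fragment):
  row 1: b11 a2 b13 a4 b15 b16
  row 2: a1 a2 a3 b24 a5 b26
  row 3: b31 b32 b33 a4 a5 a6
Rows 1 and 2 agree on Budget; apply Budget→DirID, Title and equate their DirID, Title entries.
Rows 1 and 2 agree on Budget, Title; apply Budget, Title→DName and equate their DName entries.
Rows 1 and 2 agree on DName; apply DName→Genre and equate their Genre entries.
No row becomes fully distinguished — the join is lossy.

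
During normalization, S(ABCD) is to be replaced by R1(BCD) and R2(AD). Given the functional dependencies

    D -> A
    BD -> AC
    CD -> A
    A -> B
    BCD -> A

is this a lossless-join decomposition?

Common attributes: R1 ∩ R2 = {D}.
Closure of {D}: D → A applies, adding A; A → B applies, adding B; BD → AC applies, adding C. So (D)⁺ = {ABCD}.
This closure contains every attribute of R1, so R1 ∩ R2 → R1. The join is lossless.

Yes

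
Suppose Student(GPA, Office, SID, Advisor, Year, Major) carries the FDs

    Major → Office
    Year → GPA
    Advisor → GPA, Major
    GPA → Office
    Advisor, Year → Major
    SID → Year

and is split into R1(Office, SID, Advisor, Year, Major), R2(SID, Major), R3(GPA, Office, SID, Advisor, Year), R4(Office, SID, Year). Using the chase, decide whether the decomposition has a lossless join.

Yes

Chase test. Columns are GPA, Office, SID, Advisor, Year, Major; row i has aⱼ where attribute j ∈ Ri, else bᵢⱼ.
Initial tableau (one row per fragment):
  row 1: b11 a2 a3 a4 a5 a6
  row 2: b21 b22 a3 b24 b25 a6
  row 3: a1 a2 a3 a4 a5 b36
  row 4: b41 a2 a3 b44 a5 b46
Rows 1 and 2 agree on Major; apply Major→Office and equate their Office entries.
Rows 1 and 3 agree on Year; apply Year→GPA and equate their GPA entries.
Rows 1 and 4 agree on Year; apply Year→GPA and equate their GPA entries.
Rows 1 and 3 agree on Advisor; apply Advisor→GPA, Major and equate their GPA, Major entries.
Rows 1 and 2 agree on SID; apply SID→Year and equate their Year entries.
Rows 1 and 2 agree on Year; apply Year→GPA and equate their GPA entries.
Row 1 is now all distinguished symbols — the join is lossless.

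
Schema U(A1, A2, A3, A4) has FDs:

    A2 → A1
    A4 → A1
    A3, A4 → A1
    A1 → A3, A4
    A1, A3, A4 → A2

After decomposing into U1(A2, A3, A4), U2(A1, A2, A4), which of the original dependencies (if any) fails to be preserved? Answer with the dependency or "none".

A2 → A1 lies within U2.
A4 → A1 lies within U2.
A3, A4 → A1: restricted closure across fragments reaches A1.
A1 → A3, A4: restricted closure across fragments reaches A3, A4.
A1, A3, A4 → A2: restricted closure across fragments reaches A2.
Every dependency is enforceable on the fragments, so the decomposition is dependency-preserving.

none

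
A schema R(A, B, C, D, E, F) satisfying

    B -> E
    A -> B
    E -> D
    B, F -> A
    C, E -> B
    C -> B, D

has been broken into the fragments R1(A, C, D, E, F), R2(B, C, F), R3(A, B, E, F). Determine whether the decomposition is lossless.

Yes

Chase test. Columns are A, B, C, D, E, F; row i has aⱼ where attribute j ∈ Ri, else bᵢⱼ.
Initial tableau (one row per fragment):
  row 1: a1 b12 a3 a4 a5 a6
  row 2: b21 a2 a3 b24 b25 a6
  row 3: a1 a2 b33 b34 a5 a6
Rows 2 and 3 agree on B; apply B→E and equate their E entries.
Rows 1 and 3 agree on A; apply A→B and equate their B entries.
Rows 1 and 2 agree on E; apply E→D and equate their D entries.
Rows 1 and 3 agree on E; apply E→D and equate their D entries.
Rows 1 and 2 agree on B, F; apply B, F→A and equate their A entries.
Row 1 is now all distinguished symbols — the join is lossless.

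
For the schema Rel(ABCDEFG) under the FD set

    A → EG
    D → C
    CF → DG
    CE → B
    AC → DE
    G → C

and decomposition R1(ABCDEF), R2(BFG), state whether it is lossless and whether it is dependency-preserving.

lossy and not dependency-preserving

Lossless test: (BF)⁺ = {BF}, which is a superkey of neither fragment — lossy.
Dependency preservation: the restricted closure of {A} across the fragments never reaches {EG}, so A → EG cannot be enforced without a join — not preserved.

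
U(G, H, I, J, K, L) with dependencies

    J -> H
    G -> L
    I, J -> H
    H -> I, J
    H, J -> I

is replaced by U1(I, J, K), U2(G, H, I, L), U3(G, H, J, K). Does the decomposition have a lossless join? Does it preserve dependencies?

Lossless test (chase): Rows 1 and 3 agree on J; apply J→H and equate their H entries. Rows 2 and 3 agree on G; apply G→L and equate their L entries. Rows 1 and 2 agree on H; apply H→I, J and equate their I, J entries. Rows 1 and 3 agree on H; apply H→I, J and equate their I, J entries. Row 3 is now all distinguished symbols — the join is lossless.
Dependency preservation: I, J → H; H → I, J; H, J → I are not contained in any single fragment, but the restricted closure of each left-hand side across the fragments still reaches the right-hand side; the remaining FDs each lie inside some fragment. All dependencies are preserved.

lossless and dependency-preserving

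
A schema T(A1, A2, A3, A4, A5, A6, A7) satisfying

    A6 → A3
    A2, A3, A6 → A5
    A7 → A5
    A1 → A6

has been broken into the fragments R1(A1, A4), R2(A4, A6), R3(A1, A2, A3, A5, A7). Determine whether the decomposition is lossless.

Chase test. Columns are A1, A2, A3, A4, A5, A6, A7; row i has aⱼ where attribute j ∈ Ri, else bᵢⱼ.
Initial tableau (one row per fragment):
  row 1: a1 b12 b13 a4 b15 b16 b17
  row 2: b21 b22 b23 a4 b25 a6 b27
  row 3: a1 a2 a3 b34 a5 b36 a7
Rows 1 and 3 agree on A1; apply A1→A6 and equate their A6 entries.
Rows 1 and 3 agree on A6; apply A6→A3 and equate their A3 entries.
No row becomes fully distinguished — the join is lossy.

No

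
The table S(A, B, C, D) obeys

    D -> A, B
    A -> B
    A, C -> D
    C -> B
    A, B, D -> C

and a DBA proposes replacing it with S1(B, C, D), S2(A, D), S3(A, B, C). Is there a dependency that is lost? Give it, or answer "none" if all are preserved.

A, C -> D

Check A, C → D: no single fragment contains all of {A, C, D}, and the restricted closure of {A, C} across the fragments never reaches {D}.
D → A, B is preserved.
A → B is preserved.
C → B is preserved.
A, B, D → C is preserved.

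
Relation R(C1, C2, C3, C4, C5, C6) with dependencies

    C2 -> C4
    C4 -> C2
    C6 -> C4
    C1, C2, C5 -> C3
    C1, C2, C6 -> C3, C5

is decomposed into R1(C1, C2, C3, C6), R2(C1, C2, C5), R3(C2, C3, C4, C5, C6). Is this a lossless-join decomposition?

No

Chase test. Columns are C1, C2, C3, C4, C5, C6; row i has aⱼ where attribute j ∈ Ri, else bᵢⱼ.
Initial tableau (one row per fragment):
  row 1: a1 a2 a3 b14 b15 a6
  row 2: a1 a2 b23 b24 a5 b26
  row 3: b31 a2 a3 a4 a5 a6
Rows 1 and 2 agree on C2; apply C2→C4 and equate their C4 entries.
Rows 1 and 3 agree on C2; apply C2→C4 and equate their C4 entries.
No row becomes fully distinguished — the join is lossy.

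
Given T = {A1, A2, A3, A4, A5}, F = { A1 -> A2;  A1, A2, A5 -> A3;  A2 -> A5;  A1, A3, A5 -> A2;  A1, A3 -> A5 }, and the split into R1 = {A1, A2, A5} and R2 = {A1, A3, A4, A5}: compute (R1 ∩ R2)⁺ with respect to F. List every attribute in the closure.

A1, A2, A3, A5

R1 ∩ R2 = {A1, A5}.
A1 → A2 applies, adding A2
A1, A2, A5 → A3 applies, adding A3
Closure: {A1, A2, A3, A5}.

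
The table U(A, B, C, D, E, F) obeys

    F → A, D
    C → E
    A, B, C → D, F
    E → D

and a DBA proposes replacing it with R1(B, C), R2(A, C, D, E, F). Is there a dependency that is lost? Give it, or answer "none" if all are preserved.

Check A, B, C → D, F: no single fragment contains all of {A, B, C, D, F}, and the restricted closure of {A, B, C} across the fragments never reaches {D, F}.
F → A, D is preserved.
C → E is preserved.
E → D is preserved.

A, B, C → D, F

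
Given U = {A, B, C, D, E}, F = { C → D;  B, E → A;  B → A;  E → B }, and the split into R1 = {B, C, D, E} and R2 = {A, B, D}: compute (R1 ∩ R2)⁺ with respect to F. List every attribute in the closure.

A, B, D

R1 ∩ R2 = {B, D}.
B → A applies, adding A
Closure: {A, B, D}.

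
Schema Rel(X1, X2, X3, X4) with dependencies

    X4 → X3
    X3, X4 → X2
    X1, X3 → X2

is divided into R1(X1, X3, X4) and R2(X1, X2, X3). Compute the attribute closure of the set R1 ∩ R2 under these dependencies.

X1, X2, X3

R1 ∩ R2 = {X1, X3}.
X1, X3 → X2 applies, adding X2
Closure: {X1, X2, X3}.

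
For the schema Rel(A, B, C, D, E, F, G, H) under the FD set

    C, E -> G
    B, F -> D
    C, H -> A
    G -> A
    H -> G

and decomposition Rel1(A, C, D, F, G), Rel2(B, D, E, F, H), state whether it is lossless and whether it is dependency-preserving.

lossy and not dependency-preserving

Lossless test: (D, F)⁺ = {D, F}, which is a superkey of neither fragment — lossy.
Dependency preservation: the restricted closure of {C, E} across the fragments never reaches {G}, so C, E → G cannot be enforced without a join — not preserved.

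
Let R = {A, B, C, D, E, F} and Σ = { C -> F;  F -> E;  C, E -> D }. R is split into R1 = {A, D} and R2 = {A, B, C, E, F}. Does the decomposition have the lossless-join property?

No

Common attributes: R1 ∩ R2 = {A}.
No dependency enlarges {A}, so (A)⁺ = {A}.
The closure contains neither all of R1 = {A, D} nor all of R2 = {A, B, C, E, F}, so the common attributes are not a superkey of either fragment. The join is lossy.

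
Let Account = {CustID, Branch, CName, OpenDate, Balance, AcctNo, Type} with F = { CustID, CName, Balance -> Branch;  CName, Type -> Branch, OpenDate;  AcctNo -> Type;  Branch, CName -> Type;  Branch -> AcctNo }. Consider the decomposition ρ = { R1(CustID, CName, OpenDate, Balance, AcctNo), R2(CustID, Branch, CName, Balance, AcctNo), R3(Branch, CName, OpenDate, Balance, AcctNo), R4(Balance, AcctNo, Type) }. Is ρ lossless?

Chase test. Columns are CustID, Branch, CName, OpenDate, Balance, AcctNo, Type; row i has aⱼ where attribute j ∈ Ri, else bᵢⱼ.
Initial tableau (one row per fragment):
  row 1: a1 b12 a3 a4 a5 a6 b17
  row 2: a1 a2 a3 b24 a5 a6 b27
  row 3: b31 a2 a3 a4 a5 a6 b37
  row 4: b41 b42 b43 b44 a5 a6 a7
Rows 1 and 2 agree on CustID, CName, Balance; apply CustID, CName, Balance→Branch and equate their Branch entries.
Rows 1 and 2 agree on AcctNo; apply AcctNo→Type and equate their Type entries.
Rows 1 and 3 agree on AcctNo; apply AcctNo→Type and equate their Type entries.
Rows 1 and 4 agree on AcctNo; apply AcctNo→Type and equate their Type entries.
Rows 1 and 2 agree on CName, Type; apply CName, Type→Branch, OpenDate and equate their Branch, OpenDate entries.
Row 1 is now all distinguished symbols — the join is lossless.

Yes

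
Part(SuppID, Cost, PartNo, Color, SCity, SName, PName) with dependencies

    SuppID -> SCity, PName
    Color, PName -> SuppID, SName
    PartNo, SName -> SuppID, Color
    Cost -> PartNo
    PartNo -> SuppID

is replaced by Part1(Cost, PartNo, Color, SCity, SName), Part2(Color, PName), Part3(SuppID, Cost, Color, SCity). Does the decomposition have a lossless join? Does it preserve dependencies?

Lossless test (chase): Rows 1 and 3 agree on Cost; apply Cost→PartNo and equate their PartNo entries. Rows 1 and 3 agree on PartNo; apply PartNo→SuppID and equate their SuppID entries. Rows 1 and 3 agree on SuppID; apply SuppID→SCity, PName and equate their SCity, PName entries. Rows 1 and 3 agree on Color, PName; apply Color, PName→SuppID, SName and equate their SuppID, SName entries. No row becomes fully distinguished — the join is lossy.
Dependency preservation: the restricted closure of {SuppID} across the fragments never reaches {SCity, PName}, so SuppID → SCity, PName cannot be enforced without a join — not preserved.

lossy and not dependency-preserving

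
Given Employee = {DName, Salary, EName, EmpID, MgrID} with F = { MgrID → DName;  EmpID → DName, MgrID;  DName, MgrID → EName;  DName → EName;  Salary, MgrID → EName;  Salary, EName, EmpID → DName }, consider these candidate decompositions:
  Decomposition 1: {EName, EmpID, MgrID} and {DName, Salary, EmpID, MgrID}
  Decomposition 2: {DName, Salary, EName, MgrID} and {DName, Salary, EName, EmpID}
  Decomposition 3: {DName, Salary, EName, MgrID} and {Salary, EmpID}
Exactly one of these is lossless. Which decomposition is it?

Decomposition 1: common = {EmpID, MgrID}, closure = {DName, EName, EmpID, MgrID} → lossless.
Decomposition 2: common = {DName, Salary, EName}, closure = {DName, Salary, EName} → lossy.
Decomposition 3: common = {Salary}, closure = {Salary} → lossy.

Decomposition 1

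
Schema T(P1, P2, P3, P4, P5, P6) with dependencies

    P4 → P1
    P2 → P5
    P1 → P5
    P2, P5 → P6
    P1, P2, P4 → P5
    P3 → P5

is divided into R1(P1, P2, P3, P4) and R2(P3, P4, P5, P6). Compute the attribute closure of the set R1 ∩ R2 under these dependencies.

P1, P3, P4, P5

R1 ∩ R2 = {P3, P4}.
P4 → P1 applies, adding P1
P1 → P5 applies, adding P5
Closure: {P1, P3, P4, P5}.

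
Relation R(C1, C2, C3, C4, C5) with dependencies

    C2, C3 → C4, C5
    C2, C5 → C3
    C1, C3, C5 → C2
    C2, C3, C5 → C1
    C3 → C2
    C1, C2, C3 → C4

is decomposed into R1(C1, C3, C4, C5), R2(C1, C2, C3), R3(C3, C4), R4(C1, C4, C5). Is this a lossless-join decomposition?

Yes

Chase test. Columns are C1, C2, C3, C4, C5; row i has aⱼ where attribute j ∈ Ri, else bᵢⱼ.
Initial tableau (one row per fragment):
  row 1: a1 b12 a3 a4 a5
  row 2: a1 a2 a3 b24 b25
  row 3: b31 b32 a3 a4 b35
  row 4: a1 b42 b43 a4 a5
Rows 1 and 2 agree on C3; apply C3→C2 and equate their C2 entries.
Rows 1 and 3 agree on C3; apply C3→C2 and equate their C2 entries.
Rows 1 and 2 agree on C1, C2, C3; apply C1, C2, C3→C4 and equate their C4 entries.
Rows 1 and 2 agree on C2, C3; apply C2, C3→C4, C5 and equate their C4, C5 entries.
Rows 1 and 3 agree on C2, C3; apply C2, C3→C4, C5 and equate their C4, C5 entries.
Rows 1 and 3 agree on C2, C3, C5; apply C2, C3, C5→C1 and equate their C1 entries.
Row 1 is now all distinguished symbols — the join is lossless.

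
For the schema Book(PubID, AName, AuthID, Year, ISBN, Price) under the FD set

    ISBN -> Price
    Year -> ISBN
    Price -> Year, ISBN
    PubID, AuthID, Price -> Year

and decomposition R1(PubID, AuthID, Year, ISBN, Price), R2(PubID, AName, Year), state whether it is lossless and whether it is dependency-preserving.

Lossless test: (PubID, Year)⁺ = {PubID, Year, ISBN, Price}, which is a superkey of neither fragment — lossy.
Dependency preservation: every FD's attributes lie within a single fragment, so each can be enforced locally — preserved.

lossy but dependency-preserving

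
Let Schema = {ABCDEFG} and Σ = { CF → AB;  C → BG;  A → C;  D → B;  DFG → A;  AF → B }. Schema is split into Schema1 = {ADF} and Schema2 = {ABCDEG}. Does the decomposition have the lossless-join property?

No

Common attributes: Schema1 ∩ Schema2 = {AD}.
Closure of {AD}: A → C applies, adding C; D → B applies, adding B; C → BG applies, adding G. So (AD)⁺ = {ABCDG}.
The closure contains neither all of Schema1 = {ADF} nor all of Schema2 = {ABCDEG}, so the common attributes are not a superkey of either fragment. The join is lossy.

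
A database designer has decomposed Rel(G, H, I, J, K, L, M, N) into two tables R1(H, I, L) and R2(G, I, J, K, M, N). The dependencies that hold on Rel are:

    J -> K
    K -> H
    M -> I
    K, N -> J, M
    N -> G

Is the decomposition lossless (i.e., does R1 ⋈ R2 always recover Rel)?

Common attributes: R1 ∩ R2 = {I}.
No dependency enlarges {I}, so (I)⁺ = {I}.
The closure contains neither all of R1 = {H, I, L} nor all of R2 = {G, I, J, K, M, N}, so the common attributes are not a superkey of either fragment. The join is lossy.

No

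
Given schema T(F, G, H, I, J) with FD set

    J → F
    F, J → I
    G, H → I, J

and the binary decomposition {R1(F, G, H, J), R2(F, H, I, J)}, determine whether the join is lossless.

Yes

Common attributes: R1 ∩ R2 = {F, H, J}.
Closure of {F, H, J}: F, J → I applies, adding I. So (F, H, J)⁺ = {F, H, I, J}.
This closure contains every attribute of R2, so R1 ∩ R2 → R2. The join is lossless.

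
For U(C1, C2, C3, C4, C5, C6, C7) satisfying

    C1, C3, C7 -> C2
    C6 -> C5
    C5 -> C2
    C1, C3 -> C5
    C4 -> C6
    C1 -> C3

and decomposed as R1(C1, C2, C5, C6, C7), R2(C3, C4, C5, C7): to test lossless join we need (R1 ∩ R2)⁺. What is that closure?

R1 ∩ R2 = {C5, C7}.
C5 → C2 applies, adding C2
Closure: {C2, C5, C7}.

C2, C5, C7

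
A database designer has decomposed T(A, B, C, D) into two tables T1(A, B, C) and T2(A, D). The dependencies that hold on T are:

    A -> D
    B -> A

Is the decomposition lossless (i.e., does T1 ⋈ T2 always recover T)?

Yes

Common attributes: T1 ∩ T2 = {A}.
Closure of {A}: A → D applies, adding D. So (A)⁺ = {A, D}.
This closure contains every attribute of T2, so T1 ∩ T2 → T2. The join is lossless.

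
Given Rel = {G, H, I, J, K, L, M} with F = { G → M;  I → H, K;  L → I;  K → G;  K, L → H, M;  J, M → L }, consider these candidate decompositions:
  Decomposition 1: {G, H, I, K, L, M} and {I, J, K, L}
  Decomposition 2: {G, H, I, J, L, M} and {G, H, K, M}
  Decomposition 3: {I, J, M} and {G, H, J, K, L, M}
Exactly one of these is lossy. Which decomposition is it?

Decomposition 1: common = {I, K, L}, closure = {G, H, I, K, L, M} → lossless.
Decomposition 2: common = {G, H, M}, closure = {G, H, M} → lossy.
Decomposition 3: common = {J, M}, closure = {G, H, I, J, K, L, M} → lossless.

Decomposition 2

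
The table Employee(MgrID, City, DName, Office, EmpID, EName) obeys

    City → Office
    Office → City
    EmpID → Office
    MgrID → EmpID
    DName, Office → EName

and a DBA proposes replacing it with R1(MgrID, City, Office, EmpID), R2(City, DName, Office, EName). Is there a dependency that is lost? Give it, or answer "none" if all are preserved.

City → Office lies within R1.
Office → City lies within R1.
EmpID → Office lies within R1.
MgrID → EmpID lies within R1.
DName, Office → EName lies within R2.
Every dependency is enforceable on the fragments, so the decomposition is dependency-preserving.

none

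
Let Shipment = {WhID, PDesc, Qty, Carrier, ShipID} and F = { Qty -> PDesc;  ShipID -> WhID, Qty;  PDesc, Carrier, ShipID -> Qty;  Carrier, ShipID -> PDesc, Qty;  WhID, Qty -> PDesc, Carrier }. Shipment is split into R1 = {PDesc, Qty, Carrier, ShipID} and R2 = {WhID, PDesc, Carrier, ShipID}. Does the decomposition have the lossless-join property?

Yes

Common attributes: R1 ∩ R2 = {PDesc, Carrier, ShipID}.
Closure of {PDesc, Carrier, ShipID}: ShipID → WhID, Qty applies, adding WhID, Qty. So (PDesc, Carrier, ShipID)⁺ = {WhID, PDesc, Qty, Carrier, ShipID}.
This closure contains every attribute of R1, so R1 ∩ R2 → R1. The join is lossless.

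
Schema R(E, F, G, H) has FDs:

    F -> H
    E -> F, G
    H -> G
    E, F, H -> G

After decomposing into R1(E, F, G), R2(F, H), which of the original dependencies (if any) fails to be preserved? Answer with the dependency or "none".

H -> G

Check H → G: no single fragment contains all of {G, H}, and the restricted closure of {H} across the fragments never reaches {G}.
F → H is preserved.
E → F, G is preserved.
E, F, H → G is preserved.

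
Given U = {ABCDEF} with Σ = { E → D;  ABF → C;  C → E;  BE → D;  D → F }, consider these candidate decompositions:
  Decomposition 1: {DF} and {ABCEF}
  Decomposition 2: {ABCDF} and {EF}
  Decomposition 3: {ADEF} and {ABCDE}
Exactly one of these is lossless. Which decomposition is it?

Decomposition 3

Decomposition 1: common = {F}, closure = {F} → lossy.
Decomposition 2: common = {F}, closure = {F} → lossy.
Decomposition 3: common = {ADE}, closure = {ADEF} → lossless.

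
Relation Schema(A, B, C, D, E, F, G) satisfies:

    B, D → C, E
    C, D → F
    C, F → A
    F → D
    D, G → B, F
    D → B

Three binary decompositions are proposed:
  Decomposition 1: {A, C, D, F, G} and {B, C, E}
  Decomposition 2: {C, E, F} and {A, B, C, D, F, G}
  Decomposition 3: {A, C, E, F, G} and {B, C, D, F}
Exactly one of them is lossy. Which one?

Decomposition 1

Decomposition 1: common = {C}, closure = {C} → lossy.
Decomposition 2: common = {C, F}, closure = {A, B, C, D, E, F} → lossless.
Decomposition 3: common = {C, F}, closure = {A, B, C, D, E, F} → lossless.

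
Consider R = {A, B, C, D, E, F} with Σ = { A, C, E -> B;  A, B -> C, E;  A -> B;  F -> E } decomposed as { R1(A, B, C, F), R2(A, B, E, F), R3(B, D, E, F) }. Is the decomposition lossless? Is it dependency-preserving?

lossy but dependency-preserving

Lossless test (chase): Rows 1 and 2 agree on A, B; apply A, B→C, E and equate their C, E entries. No row becomes fully distinguished — the join is lossy.
Dependency preservation: A, C, E → B; A, B → C, E are not contained in any single fragment, but the restricted closure of each left-hand side across the fragments still reaches the right-hand side; the remaining FDs each lie inside some fragment. All dependencies are preserved.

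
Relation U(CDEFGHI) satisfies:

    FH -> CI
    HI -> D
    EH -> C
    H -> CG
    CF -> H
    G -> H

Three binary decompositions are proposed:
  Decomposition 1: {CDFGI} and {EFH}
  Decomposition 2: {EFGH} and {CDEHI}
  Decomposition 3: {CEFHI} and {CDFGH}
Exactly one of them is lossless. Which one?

Decomposition 1: common = {F}, closure = {F} → lossy.
Decomposition 2: common = {EH}, closure = {CEGH} → lossy.
Decomposition 3: common = {CFH}, closure = {CDFGHI} → lossless.

Decomposition 3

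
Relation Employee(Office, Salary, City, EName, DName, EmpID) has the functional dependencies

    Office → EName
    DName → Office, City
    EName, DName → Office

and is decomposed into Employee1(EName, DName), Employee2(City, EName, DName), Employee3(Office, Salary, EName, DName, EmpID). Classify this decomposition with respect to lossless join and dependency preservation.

Lossless test (chase): Rows 1 and 2 agree on DName; apply DName→Office, City and equate their Office, City entries. Rows 1 and 3 agree on DName; apply DName→Office, City and equate their Office, City entries. Row 3 is now all distinguished symbols — the join is lossless.
Dependency preservation: DName → Office, City is not contained in any single fragment, but the restricted closure of its left-hand side across the fragments still reaches the right-hand side; the remaining FDs each lie inside some fragment. All dependencies are preserved.

lossless and dependency-preserving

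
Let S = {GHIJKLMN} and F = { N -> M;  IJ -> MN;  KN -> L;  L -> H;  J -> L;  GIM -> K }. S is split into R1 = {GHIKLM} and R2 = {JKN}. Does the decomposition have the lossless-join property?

No

Common attributes: R1 ∩ R2 = {K}.
No dependency enlarges {K}, so (K)⁺ = {K}.
The closure contains neither all of R1 = {GHIKLM} nor all of R2 = {JKN}, so the common attributes are not a superkey of either fragment. The join is lossy.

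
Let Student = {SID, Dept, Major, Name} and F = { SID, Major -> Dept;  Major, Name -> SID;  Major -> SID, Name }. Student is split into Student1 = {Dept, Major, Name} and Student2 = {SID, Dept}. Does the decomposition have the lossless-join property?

Common attributes: Student1 ∩ Student2 = {Dept}.
No dependency enlarges {Dept}, so (Dept)⁺ = {Dept}.
The closure contains neither all of Student1 = {Dept, Major, Name} nor all of Student2 = {SID, Dept}, so the common attributes are not a superkey of either fragment. The join is lossy.

No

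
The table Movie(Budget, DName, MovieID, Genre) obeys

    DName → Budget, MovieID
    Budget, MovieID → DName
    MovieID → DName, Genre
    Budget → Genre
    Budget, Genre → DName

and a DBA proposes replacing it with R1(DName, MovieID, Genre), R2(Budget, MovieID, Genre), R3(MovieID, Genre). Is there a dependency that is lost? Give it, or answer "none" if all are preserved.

DName → Budget, MovieID: restricted closure across fragments reaches Budget, MovieID.
Budget, MovieID → DName: restricted closure across fragments reaches DName.
MovieID → DName, Genre lies within R1.
Budget → Genre lies within R2.
Budget, Genre → DName: restricted closure across fragments reaches DName.
Every dependency is enforceable on the fragments, so the decomposition is dependency-preserving.

none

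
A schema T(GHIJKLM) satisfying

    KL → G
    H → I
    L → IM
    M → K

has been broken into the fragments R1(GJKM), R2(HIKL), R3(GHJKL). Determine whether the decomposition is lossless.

Chase test. Columns are GHIJKLM; row i has aⱼ where attribute j ∈ Ri, else bᵢⱼ.
Initial tableau (one row per fragment):
  row 1: a1 b12 b13 a4 a5 b16 a7
  row 2: b21 a2 a3 b24 a5 a6 b27
  row 3: a1 a2 b33 a4 a5 a6 b37
Rows 2 and 3 agree on KL; apply KL→G and equate their G entries.
Rows 2 and 3 agree on H; apply H→I and equate their I entries.
Rows 2 and 3 agree on L; apply L→IM and equate their IM entries.
No row becomes fully distinguished — the join is lossy.

No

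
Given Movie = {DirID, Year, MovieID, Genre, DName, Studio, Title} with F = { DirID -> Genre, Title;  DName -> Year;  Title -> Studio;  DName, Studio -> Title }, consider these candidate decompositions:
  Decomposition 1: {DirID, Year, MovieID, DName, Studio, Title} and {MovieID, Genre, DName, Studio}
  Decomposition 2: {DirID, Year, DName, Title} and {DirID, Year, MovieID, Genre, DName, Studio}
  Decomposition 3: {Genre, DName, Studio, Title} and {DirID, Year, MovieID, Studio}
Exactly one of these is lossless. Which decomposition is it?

Decomposition 1: common = {MovieID, DName, Studio}, closure = {Year, MovieID, DName, Studio, Title} → lossy.
Decomposition 2: common = {DirID, Year, DName}, closure = {DirID, Year, Genre, DName, Studio, Title} → lossless.
Decomposition 3: common = {Studio}, closure = {Studio} → lossy.

Decomposition 2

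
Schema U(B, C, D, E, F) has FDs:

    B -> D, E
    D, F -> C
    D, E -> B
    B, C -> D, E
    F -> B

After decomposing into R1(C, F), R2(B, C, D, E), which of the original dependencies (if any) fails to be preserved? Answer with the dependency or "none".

Check F → B: no single fragment contains all of {B, F}, and the restricted closure of {F} across the fragments never reaches {B}.
B → D, E is preserved.
D, F → C is preserved.
D, E → B is preserved.
B, C → D, E is preserved.

F -> B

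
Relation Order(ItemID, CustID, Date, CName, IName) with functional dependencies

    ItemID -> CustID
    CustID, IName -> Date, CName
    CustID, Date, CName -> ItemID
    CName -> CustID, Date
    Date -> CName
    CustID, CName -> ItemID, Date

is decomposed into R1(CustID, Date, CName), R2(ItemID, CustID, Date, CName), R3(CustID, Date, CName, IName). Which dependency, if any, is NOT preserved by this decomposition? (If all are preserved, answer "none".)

ItemID → CustID lies within R2.
CustID, IName → Date, CName lies within R3.
CustID, Date, CName → ItemID lies within R2.
CName → CustID, Date lies within R1.
Date → CName lies within R1.
CustID, CName → ItemID, Date lies within R2.
Every dependency is enforceable on the fragments, so the decomposition is dependency-preserving.

none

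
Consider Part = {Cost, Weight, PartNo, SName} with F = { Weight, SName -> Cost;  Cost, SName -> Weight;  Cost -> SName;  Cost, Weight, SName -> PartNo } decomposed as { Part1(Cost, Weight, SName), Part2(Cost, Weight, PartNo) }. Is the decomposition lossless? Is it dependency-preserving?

lossless and dependency-preserving

Lossless test: (Cost, Weight)⁺ = {Cost, Weight, PartNo, SName}, which contains all of one fragment — lossless.
Dependency preservation: Cost, Weight, SName → PartNo is not contained in any single fragment, but the restricted closure of its left-hand side across the fragments still reaches the right-hand side; the remaining FDs each lie inside some fragment. All dependencies are preserved.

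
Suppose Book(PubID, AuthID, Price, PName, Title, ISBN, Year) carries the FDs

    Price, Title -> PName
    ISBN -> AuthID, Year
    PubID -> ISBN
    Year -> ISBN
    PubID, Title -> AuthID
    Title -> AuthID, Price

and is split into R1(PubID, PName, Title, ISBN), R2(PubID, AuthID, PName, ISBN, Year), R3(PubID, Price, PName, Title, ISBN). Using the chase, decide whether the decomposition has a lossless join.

Chase test. Columns are PubID, AuthID, Price, PName, Title, ISBN, Year; row i has aⱼ where attribute j ∈ Ri, else bᵢⱼ.
Initial tableau (one row per fragment):
  row 1: a1 b12 b13 a4 a5 a6 b17
  row 2: a1 a2 b23 a4 b25 a6 a7
  row 3: a1 b32 a3 a4 a5 a6 b37
Rows 1 and 2 agree on ISBN; apply ISBN→AuthID, Year and equate their AuthID, Year entries.
Rows 1 and 3 agree on ISBN; apply ISBN→AuthID, Year and equate their AuthID, Year entries.
Rows 1 and 3 agree on Title; apply Title→AuthID, Price and equate their AuthID, Price entries.
Row 1 is now all distinguished symbols — the join is lossless.

Yes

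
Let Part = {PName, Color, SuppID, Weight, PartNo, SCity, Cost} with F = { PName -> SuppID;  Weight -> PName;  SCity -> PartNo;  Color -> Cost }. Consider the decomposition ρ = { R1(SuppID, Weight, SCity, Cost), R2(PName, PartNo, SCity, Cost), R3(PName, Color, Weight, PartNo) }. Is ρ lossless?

Chase test. Columns are PName, Color, SuppID, Weight, PartNo, SCity, Cost; row i has aⱼ where attribute j ∈ Ri, else bᵢⱼ.
Initial tableau (one row per fragment):
  row 1: b11 b12 a3 a4 b15 a6 a7
  row 2: a1 b22 b23 b24 a5 a6 a7
  row 3: a1 a2 b33 a4 a5 b36 b37
Rows 2 and 3 agree on PName; apply PName→SuppID and equate their SuppID entries.
Rows 1 and 3 agree on Weight; apply Weight→PName and equate their PName entries.
Rows 1 and 2 agree on SCity; apply SCity→PartNo and equate their PartNo entries.
Rows 1 and 2 agree on PName; apply PName→SuppID and equate their SuppID entries.
No row becomes fully distinguished — the join is lossy.

No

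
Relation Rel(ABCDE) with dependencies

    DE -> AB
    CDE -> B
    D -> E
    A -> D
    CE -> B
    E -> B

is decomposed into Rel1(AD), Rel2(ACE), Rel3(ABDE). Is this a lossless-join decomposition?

Yes

Chase test. Columns are ABCDE; row i has aⱼ where attribute j ∈ Reli, else bᵢⱼ.
Initial tableau (one row per fragment):
  row 1: a1 b12 b13 a4 b15
  row 2: a1 b22 a3 b24 a5
  row 3: a1 a2 b33 a4 a5
Rows 1 and 3 agree on D; apply D→E and equate their E entries.
Rows 1 and 2 agree on A; apply A→D and equate their D entries.
Rows 1 and 2 agree on E; apply E→B and equate their B entries.
Rows 1 and 3 agree on E; apply E→B and equate their B entries.
Row 2 is now all distinguished symbols — the join is lossless.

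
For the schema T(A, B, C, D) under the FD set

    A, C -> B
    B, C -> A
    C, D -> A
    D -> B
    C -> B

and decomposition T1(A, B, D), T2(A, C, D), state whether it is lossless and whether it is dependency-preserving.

lossless but not dependency-preserving

Lossless test: (A, D)⁺ = {A, B, D}, which contains all of one fragment — lossless.
Dependency preservation: the restricted closure of {A, C} across the fragments never reaches {B}, so A, C → B cannot be enforced without a join — not preserved.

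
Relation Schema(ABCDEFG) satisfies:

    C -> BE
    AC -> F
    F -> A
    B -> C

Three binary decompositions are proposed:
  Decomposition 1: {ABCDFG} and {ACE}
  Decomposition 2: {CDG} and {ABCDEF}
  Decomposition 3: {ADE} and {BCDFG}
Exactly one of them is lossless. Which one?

Decomposition 1

Decomposition 1: common = {AC}, closure = {ABCEF} → lossless.
Decomposition 2: common = {CD}, closure = {BCDE} → lossy.
Decomposition 3: common = {D}, closure = {D} → lossy.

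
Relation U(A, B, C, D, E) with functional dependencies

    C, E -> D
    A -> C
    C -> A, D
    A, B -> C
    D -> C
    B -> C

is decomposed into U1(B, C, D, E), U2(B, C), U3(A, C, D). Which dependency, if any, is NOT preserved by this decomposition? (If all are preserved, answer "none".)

none

C, E → D lies within U1.
A → C lies within U3.
C → A, D lies within U3.
A, B → C: restricted closure across fragments reaches C.
D → C lies within U1.
B → C lies within U1.
Every dependency is enforceable on the fragments, so the decomposition is dependency-preserving.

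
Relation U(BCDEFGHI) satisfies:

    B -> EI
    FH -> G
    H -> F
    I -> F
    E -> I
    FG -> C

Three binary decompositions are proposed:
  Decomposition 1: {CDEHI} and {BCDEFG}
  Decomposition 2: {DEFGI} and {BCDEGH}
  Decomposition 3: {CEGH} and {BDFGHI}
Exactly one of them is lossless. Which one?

Decomposition 2

Decomposition 1: common = {CDE}, closure = {CDEFI} → lossy.
Decomposition 2: common = {DEG}, closure = {CDEFGI} → lossless.
Decomposition 3: common = {GH}, closure = {CFGH} → lossy.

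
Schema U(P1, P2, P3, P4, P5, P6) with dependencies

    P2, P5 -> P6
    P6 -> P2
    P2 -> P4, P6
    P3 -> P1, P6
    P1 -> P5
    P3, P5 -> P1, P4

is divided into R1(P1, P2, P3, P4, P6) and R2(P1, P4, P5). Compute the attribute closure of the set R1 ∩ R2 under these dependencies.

R1 ∩ R2 = {P1, P4}.
P1 → P5 applies, adding P5
Closure: {P1, P4, P5}.

P1, P4, P5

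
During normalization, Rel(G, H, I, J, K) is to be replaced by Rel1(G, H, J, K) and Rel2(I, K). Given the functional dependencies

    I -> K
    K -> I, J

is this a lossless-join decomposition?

Yes

Common attributes: Rel1 ∩ Rel2 = {K}.
Closure of {K}: K → I, J applies, adding I, J. So (K)⁺ = {I, J, K}.
This closure contains every attribute of Rel2, so Rel1 ∩ Rel2 → Rel2. The join is lossless.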